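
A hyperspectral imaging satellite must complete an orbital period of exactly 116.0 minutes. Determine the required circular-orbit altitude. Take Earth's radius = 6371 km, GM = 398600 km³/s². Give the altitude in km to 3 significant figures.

1510 km

T = 116.0 min = 6960.0 s.
From T = 2π√(a³/μ): a = (μ T²/4π²)^(1/3) = (398600 × 6960.0² / 4π²)^(1/3) = 7879 km.
Altitude h = a − R = 7879 − 6371 = 1508 km.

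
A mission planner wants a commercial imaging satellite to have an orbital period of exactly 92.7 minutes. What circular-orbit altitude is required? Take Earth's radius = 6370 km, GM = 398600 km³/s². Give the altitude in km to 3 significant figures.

415 km

T = 92.7 min = 5562.0 s.
From T = 2π√(a³/μ): a = (μ T²/4π²)^(1/3) = (398600 × 5562.0² / 4π²)^(1/3) = 6785 km.
Altitude h = a − R = 6785 − 6370 = 415 km.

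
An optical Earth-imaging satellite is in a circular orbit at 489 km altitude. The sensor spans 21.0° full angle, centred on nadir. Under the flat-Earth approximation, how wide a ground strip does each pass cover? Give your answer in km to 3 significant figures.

Half-angle = 21.0°/2 = 10.5°.
Swath width ≈ 2h·tan(θ/2) = 2 × 489 × tan(10.5°) = 181.3 km.

181 km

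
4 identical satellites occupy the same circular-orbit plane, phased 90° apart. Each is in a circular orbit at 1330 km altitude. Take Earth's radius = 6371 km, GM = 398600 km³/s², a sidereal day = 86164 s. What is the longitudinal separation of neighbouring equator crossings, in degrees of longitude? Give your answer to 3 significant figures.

7.03°

Semi-major axis a = 6371 + 1330 = 7701 km. Period T = 2π√(a³/μ) = 2π√(7701³/398600) = 6725.6 s = 112.09 min.
Single-satellite node shift = (6725.6/86164) × 360° = 28.10°.
With 4 satellites evenly phased, successive equator crossings are 28.10/4 = 7.025° apart.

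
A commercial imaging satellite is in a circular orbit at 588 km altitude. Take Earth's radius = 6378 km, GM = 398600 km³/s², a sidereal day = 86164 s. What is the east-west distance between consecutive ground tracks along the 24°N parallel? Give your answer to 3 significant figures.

2460 km

Semi-major axis a = 6378 + 588 = 6966 km. Period T = 2π√(a³/μ) = 2π√(6966³/398600) = 5786.1 s = 96.44 min.
Node shift per orbit = (5786.1/86164) × 360° = 24.17°.
Equatorial spacing = 24.17 × 111.3 km/° = 2691 km.
At 24° latitude, spacing = 2691 × cos(24°) = 2458 km.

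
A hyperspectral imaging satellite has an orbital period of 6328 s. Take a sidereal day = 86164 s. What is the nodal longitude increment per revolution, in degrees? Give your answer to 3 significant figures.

During one orbit Earth rotates (6328.0 / 86164) × 360° = 26.44°.

26.4°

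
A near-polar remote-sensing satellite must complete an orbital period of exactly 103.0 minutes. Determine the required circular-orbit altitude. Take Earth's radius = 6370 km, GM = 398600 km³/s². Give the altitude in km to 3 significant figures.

T = 103.0 min = 6180.0 s.
From T = 2π√(a³/μ): a = (μ T²/4π²)^(1/3) = (398600 × 6180.0² / 4π²)^(1/3) = 7279 km.
Altitude h = a − R = 7279 − 6370 = 909 km.

909 km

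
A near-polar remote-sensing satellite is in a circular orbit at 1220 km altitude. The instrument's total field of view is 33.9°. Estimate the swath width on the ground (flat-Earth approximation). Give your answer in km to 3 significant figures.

Half-angle = 33.9°/2 = 16.95°.
Swath width ≈ 2h·tan(θ/2) = 2 × 1220 × tan(16.95°) = 743.7 km.

744 km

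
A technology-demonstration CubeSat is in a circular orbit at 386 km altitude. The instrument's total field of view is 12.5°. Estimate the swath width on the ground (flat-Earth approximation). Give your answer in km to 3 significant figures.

84.5 km

Half-angle = 12.5°/2 = 6.25°.
Swath width ≈ 2h·tan(θ/2) = 2 × 386 × tan(6.25°) = 84.5 km.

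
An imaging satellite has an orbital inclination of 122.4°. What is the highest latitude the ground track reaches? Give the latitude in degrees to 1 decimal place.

57.6°

Retrograde orbit: the ground track reaches ±(180° − i) = ±(180 − 122.4) = ±57.6°.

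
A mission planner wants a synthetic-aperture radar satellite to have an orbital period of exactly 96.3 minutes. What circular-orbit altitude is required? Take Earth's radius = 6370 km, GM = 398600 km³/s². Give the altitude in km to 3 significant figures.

T = 96.3 min = 5778.0 s.
From T = 2π√(a³/μ): a = (μ T²/4π²)^(1/3) = (398600 × 5778.0² / 4π²)^(1/3) = 6959 km.
Altitude h = a − R = 6959 − 6370 = 589 km.

589 km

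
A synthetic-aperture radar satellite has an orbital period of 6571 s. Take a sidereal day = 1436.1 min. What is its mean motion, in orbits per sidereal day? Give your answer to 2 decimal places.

Orbits per sidereal day = 86166 / 6571.0 = 13.113.

13.11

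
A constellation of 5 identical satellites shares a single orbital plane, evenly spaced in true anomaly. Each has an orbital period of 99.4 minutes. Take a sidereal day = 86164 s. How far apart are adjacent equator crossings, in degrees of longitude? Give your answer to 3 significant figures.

4.98°

T = 99.4 min = 5964.0 s.
Single-satellite node shift = (5964.0/86164) × 360° = 24.92°.
With 5 satellites evenly phased, successive equator crossings are 24.92/5 = 4.984° apart.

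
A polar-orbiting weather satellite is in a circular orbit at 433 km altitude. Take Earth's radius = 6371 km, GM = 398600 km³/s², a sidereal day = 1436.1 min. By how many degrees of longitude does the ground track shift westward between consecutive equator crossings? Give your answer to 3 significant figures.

Semi-major axis a = 6371 + 433 = 6804 km. Period T = 2π√(a³/μ) = 2π√(6804³/398600) = 5585.4 s = 93.09 min.
During one orbit Earth rotates (5585.4 / 86166) × 360° = 23.34°.

23.3°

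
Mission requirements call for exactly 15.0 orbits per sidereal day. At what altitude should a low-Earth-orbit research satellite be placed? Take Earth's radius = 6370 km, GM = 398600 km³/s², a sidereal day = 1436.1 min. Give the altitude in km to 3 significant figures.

562 km

Required period T = 86166 / 15.0 = 5744.4 s.
From T = 2π√(a³/μ): a = (μ T²/4π²)^(1/3) = (398600 × 5744.4² / 4π²)^(1/3) = 6932 km.
Altitude h = a − R = 6932 − 6370 = 562 km.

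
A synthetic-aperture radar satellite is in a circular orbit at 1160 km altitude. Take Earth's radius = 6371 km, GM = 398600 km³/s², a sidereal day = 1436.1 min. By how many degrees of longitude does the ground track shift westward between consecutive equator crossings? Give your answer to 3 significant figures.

Semi-major axis a = 6371 + 1160 = 7531 km. Period T = 2π√(a³/μ) = 2π√(7531³/398600) = 6504.1 s = 108.40 min.
During one orbit Earth rotates (6504.1 / 86166) × 360° = 27.17°.

27.2°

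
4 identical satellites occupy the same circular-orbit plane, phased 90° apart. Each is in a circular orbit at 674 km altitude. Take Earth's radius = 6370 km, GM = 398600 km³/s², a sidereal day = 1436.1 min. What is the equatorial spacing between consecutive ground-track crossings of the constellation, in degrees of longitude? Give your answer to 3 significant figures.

6.15°

Semi-major axis a = 6370 + 674 = 7044 km. Period T = 2π√(a³/μ) = 2π√(7044³/398600) = 5883.6 s = 98.06 min.
Single-satellite node shift = (5883.6/86166) × 360° = 24.58°.
With 4 satellites evenly phased, successive equator crossings are 24.58/4 = 6.145° apart.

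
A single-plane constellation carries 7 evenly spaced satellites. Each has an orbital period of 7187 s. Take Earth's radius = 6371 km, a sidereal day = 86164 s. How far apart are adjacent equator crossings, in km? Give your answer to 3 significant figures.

477 km

Single-satellite node shift = (7187.0/86164) × 360° = 30.03°.
With 7 satellites evenly phased, successive equator crossings are 30.03/7 = 4.290° apart.
That is 4.290 × 111.2 = 477 km at the equator.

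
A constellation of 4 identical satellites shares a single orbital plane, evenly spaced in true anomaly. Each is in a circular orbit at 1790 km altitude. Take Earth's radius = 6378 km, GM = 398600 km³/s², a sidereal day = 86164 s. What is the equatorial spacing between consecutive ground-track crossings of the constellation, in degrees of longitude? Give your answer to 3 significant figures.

Semi-major axis a = 6378 + 1790 = 8168 km. Period T = 2π√(a³/μ) = 2π√(8168³/398600) = 7346.6 s = 122.44 min.
Single-satellite node shift = (7346.6/86164) × 360° = 30.69°.
With 4 satellites evenly phased, successive equator crossings are 30.69/4 = 7.674° apart.

7.67°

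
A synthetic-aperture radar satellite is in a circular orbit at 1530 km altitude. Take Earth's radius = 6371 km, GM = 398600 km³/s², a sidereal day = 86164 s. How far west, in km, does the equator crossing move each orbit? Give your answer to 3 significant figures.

Semi-major axis a = 6371 + 1530 = 7901 km. Period T = 2π√(a³/μ) = 2π√(7901³/398600) = 6989.3 s = 116.49 min.
During one orbit Earth rotates (6989.3 / 86164) × 360° = 29.20°.
At the equator that is 29.20° × (2π·6371/360) km/° = 29.20 × 111.2 = 3247 km.

3250 km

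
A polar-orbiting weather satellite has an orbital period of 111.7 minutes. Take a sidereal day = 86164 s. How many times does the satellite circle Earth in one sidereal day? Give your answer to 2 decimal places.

T = 111.7 min = 6702.0 s.
Orbits per sidereal day = 86164 / 6702.0 = 12.856.

12.86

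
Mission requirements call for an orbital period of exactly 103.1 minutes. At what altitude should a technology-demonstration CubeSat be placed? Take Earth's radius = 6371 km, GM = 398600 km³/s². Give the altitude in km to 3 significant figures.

T = 103.1 min = 6186.0 s.
From T = 2π√(a³/μ): a = (μ T²/4π²)^(1/3) = (398600 × 6186.0² / 4π²)^(1/3) = 7283 km.
Altitude h = a − R = 7283 − 6371 = 912 km.

912 km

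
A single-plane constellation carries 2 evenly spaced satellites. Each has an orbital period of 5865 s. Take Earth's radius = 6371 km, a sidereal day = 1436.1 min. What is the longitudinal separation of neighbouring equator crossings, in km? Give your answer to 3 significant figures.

Single-satellite node shift = (5865.0/86166) × 360° = 24.50°.
With 2 satellites evenly phased, successive equator crossings are 24.50/2 = 12.252° apart.
That is 12.252 × 111.2 = 1362 km at the equator.

1360 km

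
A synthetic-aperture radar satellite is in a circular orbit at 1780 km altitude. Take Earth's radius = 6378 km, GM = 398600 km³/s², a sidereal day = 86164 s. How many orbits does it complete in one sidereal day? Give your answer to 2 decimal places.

11.75

Semi-major axis a = 6378 + 1780 = 8158 km. Period T = 2π√(a³/μ) = 2π√(8158³/398600) = 7333.1 s = 122.22 min.
Orbits per sidereal day = 86164 / 7333.1 = 11.750.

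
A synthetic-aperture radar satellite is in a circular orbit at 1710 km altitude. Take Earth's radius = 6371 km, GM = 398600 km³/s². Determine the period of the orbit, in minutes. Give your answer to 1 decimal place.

Semi-major axis a = 6371 + 1710 = 8081 km. Period T = 2π√(a³/μ) = 2π√(8081³/398600) = 7229.5 s = 120.49 min.

120.5 min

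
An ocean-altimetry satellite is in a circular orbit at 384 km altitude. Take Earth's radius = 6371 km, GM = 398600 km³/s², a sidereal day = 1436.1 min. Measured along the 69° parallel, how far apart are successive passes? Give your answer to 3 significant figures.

920 km

Semi-major axis a = 6371 + 384 = 6755 km. Period T = 2π√(a³/μ) = 2π√(6755³/398600) = 5525.2 s = 92.09 min.
Node shift per orbit = (5525.2/86166) × 360° = 23.08°.
Equatorial spacing = 23.08 × 111.2 km/° = 2567 km.
At 69° latitude, spacing = 2567 × cos(69°) = 920 km.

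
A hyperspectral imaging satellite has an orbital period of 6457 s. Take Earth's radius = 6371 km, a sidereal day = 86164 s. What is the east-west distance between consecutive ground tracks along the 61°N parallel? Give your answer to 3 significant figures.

1450 km

Node shift per orbit = (6457.0/86164) × 360° = 26.98°.
Equatorial spacing = 26.98 × 111.2 km/° = 3000 km.
At 61° latitude, spacing = 3000 × cos(61°) = 1454 km.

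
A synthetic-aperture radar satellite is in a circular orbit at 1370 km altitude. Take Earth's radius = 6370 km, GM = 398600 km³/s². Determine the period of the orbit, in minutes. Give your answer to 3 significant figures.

Semi-major axis a = 6370 + 1370 = 7740 km. Period T = 2π√(a³/μ) = 2π√(7740³/398600) = 6776.8 s = 112.95 min.

113 min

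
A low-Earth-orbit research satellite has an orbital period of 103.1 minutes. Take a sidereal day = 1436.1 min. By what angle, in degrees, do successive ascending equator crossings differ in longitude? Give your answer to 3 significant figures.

T = 103.1 min = 6186.0 s.
During one orbit Earth rotates (6186.0 / 86166) × 360° = 25.84°.

25.8°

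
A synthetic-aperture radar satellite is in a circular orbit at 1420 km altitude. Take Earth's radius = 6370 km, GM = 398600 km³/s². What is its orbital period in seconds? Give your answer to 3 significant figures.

6840 seconds

Semi-major axis a = 6370 + 1420 = 7790 km. Period T = 2π√(a³/μ) = 2π√(7790³/398600) = 6842.5 s = 114.04 min.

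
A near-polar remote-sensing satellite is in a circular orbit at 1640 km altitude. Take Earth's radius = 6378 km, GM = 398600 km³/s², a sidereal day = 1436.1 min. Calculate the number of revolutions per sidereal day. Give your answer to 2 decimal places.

12.06

Semi-major axis a = 6378 + 1640 = 8018 km. Period T = 2π√(a³/μ) = 2π√(8018³/398600) = 7145.1 s = 119.09 min.
Orbits per sidereal day = 86166 / 7145.1 = 12.059.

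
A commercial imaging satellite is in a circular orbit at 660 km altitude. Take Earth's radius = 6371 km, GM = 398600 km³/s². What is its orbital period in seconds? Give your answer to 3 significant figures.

Semi-major axis a = 6371 + 660 = 7031 km. Period T = 2π√(a³/μ) = 2π√(7031³/398600) = 5867.3 s = 97.79 min.

5870 seconds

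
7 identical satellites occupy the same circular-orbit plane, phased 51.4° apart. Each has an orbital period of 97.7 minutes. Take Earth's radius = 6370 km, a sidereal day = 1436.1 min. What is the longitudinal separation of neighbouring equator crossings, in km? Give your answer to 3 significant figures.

T = 97.7 min = 5862.0 s.
Single-satellite node shift = (5862.0/86166) × 360° = 24.49°.
With 7 satellites evenly phased, successive equator crossings are 24.49/7 = 3.499° apart.
That is 3.499 × 111.2 = 389 km at the equator.

389 km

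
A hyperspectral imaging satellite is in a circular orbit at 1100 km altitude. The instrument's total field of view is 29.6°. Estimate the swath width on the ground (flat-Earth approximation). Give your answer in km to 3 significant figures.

Half-angle = 29.6°/2 = 14.8°.
Swath width ≈ 2h·tan(θ/2) = 2 × 1100 × tan(14.8°) = 581.3 km.

581 km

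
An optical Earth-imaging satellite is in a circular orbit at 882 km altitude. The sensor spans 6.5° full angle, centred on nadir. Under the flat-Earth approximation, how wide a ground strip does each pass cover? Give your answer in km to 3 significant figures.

100 km

Half-angle = 6.5°/2 = 3.25°.
Swath width ≈ 2h·tan(θ/2) = 2 × 882 × tan(3.25°) = 100.2 km.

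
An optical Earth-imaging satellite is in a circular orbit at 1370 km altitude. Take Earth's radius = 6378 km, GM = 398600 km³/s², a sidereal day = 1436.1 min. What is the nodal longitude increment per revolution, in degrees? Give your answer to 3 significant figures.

28.4°

Semi-major axis a = 6378 + 1370 = 7748 km. Period T = 2π√(a³/μ) = 2π√(7748³/398600) = 6787.3 s = 113.12 min.
During one orbit Earth rotates (6787.3 / 86166) × 360° = 28.36°.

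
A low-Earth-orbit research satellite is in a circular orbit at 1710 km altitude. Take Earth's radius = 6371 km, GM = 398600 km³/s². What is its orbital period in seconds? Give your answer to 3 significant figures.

Semi-major axis a = 6371 + 1710 = 8081 km. Period T = 2π√(a³/μ) = 2π√(8081³/398600) = 7229.5 s = 120.49 min.

7230 seconds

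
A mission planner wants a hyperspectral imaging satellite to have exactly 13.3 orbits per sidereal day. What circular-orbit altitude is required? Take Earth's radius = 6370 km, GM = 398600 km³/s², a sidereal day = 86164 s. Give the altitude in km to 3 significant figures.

1140 km

Required period T = 86164 / 13.3 = 6478.5 s.
From T = 2π√(a³/μ): a = (μ T²/4π²)^(1/3) = (398600 × 6478.5² / 4π²)^(1/3) = 7511 km.
Altitude h = a − R = 7511 − 6370 = 1141 km.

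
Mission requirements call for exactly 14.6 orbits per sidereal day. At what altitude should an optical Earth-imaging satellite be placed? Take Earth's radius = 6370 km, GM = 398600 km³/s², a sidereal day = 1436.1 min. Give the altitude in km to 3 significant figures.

689 km

Required period T = 86166 / 14.6 = 5901.8 s.
From T = 2π√(a³/μ): a = (μ T²/4π²)^(1/3) = (398600 × 5901.8² / 4π²)^(1/3) = 7059 km.
Altitude h = a − R = 7059 − 6370 = 689 km.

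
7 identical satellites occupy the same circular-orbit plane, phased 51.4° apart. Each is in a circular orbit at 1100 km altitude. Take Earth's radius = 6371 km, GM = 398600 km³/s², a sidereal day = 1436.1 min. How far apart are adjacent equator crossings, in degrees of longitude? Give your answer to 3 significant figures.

3.84°

Semi-major axis a = 6371 + 1100 = 7471 km. Period T = 2π√(a³/μ) = 2π√(7471³/398600) = 6426.6 s = 107.11 min.
Single-satellite node shift = (6426.6/86166) × 360° = 26.85°.
With 7 satellites evenly phased, successive equator crossings are 26.85/7 = 3.836° apart.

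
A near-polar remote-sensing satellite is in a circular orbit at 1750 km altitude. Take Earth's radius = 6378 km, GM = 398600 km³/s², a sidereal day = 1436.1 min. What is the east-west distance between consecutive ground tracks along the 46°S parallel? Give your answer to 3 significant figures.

2360 km

Semi-major axis a = 6378 + 1750 = 8128 km. Period T = 2π√(a³/μ) = 2π√(8128³/398600) = 7292.7 s = 121.54 min.
Node shift per orbit = (7292.7/86166) × 360° = 30.47°.
Equatorial spacing = 30.47 × 111.3 km/° = 3392 km.
At 46° latitude, spacing = 3392 × cos(46°) = 2356 km.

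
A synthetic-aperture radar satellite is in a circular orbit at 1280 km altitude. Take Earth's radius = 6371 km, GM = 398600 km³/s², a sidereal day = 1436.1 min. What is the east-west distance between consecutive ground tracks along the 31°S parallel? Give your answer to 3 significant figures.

2650 km

Semi-major axis a = 6371 + 1280 = 7651 km. Period T = 2π√(a³/μ) = 2π√(7651³/398600) = 6660.2 s = 111.00 min.
Node shift per orbit = (6660.2/86166) × 360° = 27.83°.
Equatorial spacing = 27.83 × 111.2 km/° = 3094 km.
At 31° latitude, spacing = 3094 × cos(31°) = 2652 km.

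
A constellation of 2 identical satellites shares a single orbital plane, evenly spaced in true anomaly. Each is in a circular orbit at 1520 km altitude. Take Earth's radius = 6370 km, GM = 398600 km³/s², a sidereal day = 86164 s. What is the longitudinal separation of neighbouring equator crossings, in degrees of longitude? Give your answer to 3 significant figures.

14.6°

Semi-major axis a = 6370 + 1520 = 7890 km. Period T = 2π√(a³/μ) = 2π√(7890³/398600) = 6974.7 s = 116.25 min.
Single-satellite node shift = (6974.7/86164) × 360° = 29.14°.
With 2 satellites evenly phased, successive equator crossings are 29.14/2 = 14.570° apart.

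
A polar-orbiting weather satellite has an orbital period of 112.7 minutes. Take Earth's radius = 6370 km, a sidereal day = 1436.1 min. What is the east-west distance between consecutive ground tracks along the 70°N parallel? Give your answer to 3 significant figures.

1070 km

T = 112.7 min = 6762.0 s.
Node shift per orbit = (6762.0/86166) × 360° = 28.25°.
Equatorial spacing = 28.25 × 111.2 km/° = 3141 km.
At 70° latitude, spacing = 3141 × cos(70°) = 1074 km.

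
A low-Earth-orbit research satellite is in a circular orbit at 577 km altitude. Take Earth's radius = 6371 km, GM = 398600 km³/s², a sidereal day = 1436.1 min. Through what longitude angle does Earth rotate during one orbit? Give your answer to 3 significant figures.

Semi-major axis a = 6371 + 577 = 6948 km. Period T = 2π√(a³/μ) = 2π√(6948³/398600) = 5763.7 s = 96.06 min.
During one orbit Earth rotates (5763.7 / 86166) × 360° = 24.08°.

24.1°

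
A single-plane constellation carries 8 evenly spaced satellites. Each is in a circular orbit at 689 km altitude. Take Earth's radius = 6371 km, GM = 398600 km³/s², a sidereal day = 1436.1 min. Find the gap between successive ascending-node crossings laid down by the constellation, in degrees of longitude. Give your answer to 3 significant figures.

3.08°

Semi-major axis a = 6371 + 689 = 7060 km. Period T = 2π√(a³/μ) = 2π√(7060³/398600) = 5903.6 s = 98.39 min.
Single-satellite node shift = (5903.6/86166) × 360° = 24.67°.
With 8 satellites evenly phased, successive equator crossings are 24.67/8 = 3.083° apart.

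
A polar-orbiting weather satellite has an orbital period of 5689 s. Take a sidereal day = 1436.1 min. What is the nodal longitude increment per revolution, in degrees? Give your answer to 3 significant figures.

During one orbit Earth rotates (5689.0 / 86166) × 360° = 23.77°.

23.8°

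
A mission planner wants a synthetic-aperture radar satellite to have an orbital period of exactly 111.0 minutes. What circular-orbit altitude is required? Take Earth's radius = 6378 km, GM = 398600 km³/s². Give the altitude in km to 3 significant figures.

1270 km

T = 111.0 min = 6660.0 s.
From T = 2π√(a³/μ): a = (μ T²/4π²)^(1/3) = (398600 × 6660.0² / 4π²)^(1/3) = 7651 km.
Altitude h = a − R = 7651 − 6378 = 1273 km.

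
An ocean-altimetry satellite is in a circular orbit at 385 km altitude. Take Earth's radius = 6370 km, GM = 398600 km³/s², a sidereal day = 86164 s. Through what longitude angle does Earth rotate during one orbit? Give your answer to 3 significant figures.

23.1°

Semi-major axis a = 6370 + 385 = 6755 km. Period T = 2π√(a³/μ) = 2π√(6755³/398600) = 5525.2 s = 92.09 min.
During one orbit Earth rotates (5525.2 / 86164) × 360° = 23.08°.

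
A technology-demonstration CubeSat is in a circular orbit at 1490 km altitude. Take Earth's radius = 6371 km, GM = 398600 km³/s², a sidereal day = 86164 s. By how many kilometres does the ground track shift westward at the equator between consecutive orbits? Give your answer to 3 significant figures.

3220 km

Semi-major axis a = 6371 + 1490 = 7861 km. Period T = 2π√(a³/μ) = 2π√(7861³/398600) = 6936.3 s = 115.61 min.
During one orbit Earth rotates (6936.3 / 86164) × 360° = 28.98°.
At the equator that is 28.98° × (2π·6371/360) km/° = 28.98 × 111.2 = 3222 km.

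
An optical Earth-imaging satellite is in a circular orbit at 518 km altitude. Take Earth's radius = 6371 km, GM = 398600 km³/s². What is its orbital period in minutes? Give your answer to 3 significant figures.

94.8 min

Semi-major axis a = 6371 + 518 = 6889 km. Period T = 2π√(a³/μ) = 2π√(6889³/398600) = 5690.4 s = 94.84 min.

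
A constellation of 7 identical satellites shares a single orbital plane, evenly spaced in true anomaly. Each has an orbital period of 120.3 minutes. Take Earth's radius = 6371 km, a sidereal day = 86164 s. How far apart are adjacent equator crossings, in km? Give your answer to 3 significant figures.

T = 120.3 min = 7218.0 s.
Single-satellite node shift = (7218.0/86164) × 360° = 30.16°.
With 7 satellites evenly phased, successive equator crossings are 30.16/7 = 4.308° apart.
That is 4.308 × 111.2 = 479 km at the equator.

479 km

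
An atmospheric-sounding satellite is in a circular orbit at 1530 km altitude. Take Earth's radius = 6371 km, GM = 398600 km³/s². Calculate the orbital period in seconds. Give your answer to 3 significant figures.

Semi-major axis a = 6371 + 1530 = 7901 km. Period T = 2π√(a³/μ) = 2π√(7901³/398600) = 6989.3 s = 116.49 min.

6990 seconds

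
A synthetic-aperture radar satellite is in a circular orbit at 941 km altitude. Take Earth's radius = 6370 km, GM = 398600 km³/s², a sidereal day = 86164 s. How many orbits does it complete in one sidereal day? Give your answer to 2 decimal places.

Semi-major axis a = 6370 + 941 = 7311 km. Period T = 2π√(a³/μ) = 2π√(7311³/398600) = 6221.2 s = 103.69 min.
Orbits per sidereal day = 86164 / 6221.2 = 13.850.

13.85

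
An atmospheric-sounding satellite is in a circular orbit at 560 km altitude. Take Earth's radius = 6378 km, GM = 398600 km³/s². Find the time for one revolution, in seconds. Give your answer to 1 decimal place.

Semi-major axis a = 6378 + 560 = 6938 km. Period T = 2π√(a³/μ) = 2π√(6938³/398600) = 5751.3 s = 95.85 min.

5751.3 seconds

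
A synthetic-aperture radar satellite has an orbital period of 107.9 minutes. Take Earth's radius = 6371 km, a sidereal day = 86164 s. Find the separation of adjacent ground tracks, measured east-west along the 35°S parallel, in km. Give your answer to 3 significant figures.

2460 km

T = 107.9 min = 6474.0 s.
Node shift per orbit = (6474.0/86164) × 360° = 27.05°.
Equatorial spacing = 27.05 × 111.2 km/° = 3008 km.
At 35° latitude, spacing = 3008 × cos(35°) = 2464 km.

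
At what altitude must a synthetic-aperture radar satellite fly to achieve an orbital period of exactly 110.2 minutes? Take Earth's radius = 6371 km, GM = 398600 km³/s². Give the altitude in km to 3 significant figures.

T = 110.2 min = 6612.0 s.
From T = 2π√(a³/μ): a = (μ T²/4π²)^(1/3) = (398600 × 6612.0² / 4π²)^(1/3) = 7614 km.
Altitude h = a − R = 7614 − 6371 = 1243 km.

1240 km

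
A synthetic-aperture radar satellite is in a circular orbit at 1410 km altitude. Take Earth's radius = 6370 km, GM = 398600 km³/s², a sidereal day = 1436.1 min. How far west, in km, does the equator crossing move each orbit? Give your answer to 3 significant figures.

3170 km

Semi-major axis a = 6370 + 1410 = 7780 km. Period T = 2π√(a³/μ) = 2π√(7780³/398600) = 6829.4 s = 113.82 min.
During one orbit Earth rotates (6829.4 / 86166) × 360° = 28.53°.
At the equator that is 28.53° × (2π·6370/360) km/° = 28.53 × 111.2 = 3172 km.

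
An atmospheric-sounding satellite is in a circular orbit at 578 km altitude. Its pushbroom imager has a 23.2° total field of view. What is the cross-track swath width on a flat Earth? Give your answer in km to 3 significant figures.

237 km

Half-angle = 23.2°/2 = 11.6°.
Swath width ≈ 2h·tan(θ/2) = 2 × 578 × tan(11.6°) = 237.3 km.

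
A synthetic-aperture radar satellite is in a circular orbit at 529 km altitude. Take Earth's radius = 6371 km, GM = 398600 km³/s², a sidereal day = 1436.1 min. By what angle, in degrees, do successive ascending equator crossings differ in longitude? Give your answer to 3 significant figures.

23.8°

Semi-major axis a = 6371 + 529 = 6900 km. Period T = 2π√(a³/μ) = 2π√(6900³/398600) = 5704.1 s = 95.07 min.
During one orbit Earth rotates (5704.1 / 86166) × 360° = 23.83°.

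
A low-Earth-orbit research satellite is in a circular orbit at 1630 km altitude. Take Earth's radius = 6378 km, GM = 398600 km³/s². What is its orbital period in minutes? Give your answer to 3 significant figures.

119 min

Semi-major axis a = 6378 + 1630 = 8008 km. Period T = 2π√(a³/μ) = 2π√(8008³/398600) = 7131.8 s = 118.86 min.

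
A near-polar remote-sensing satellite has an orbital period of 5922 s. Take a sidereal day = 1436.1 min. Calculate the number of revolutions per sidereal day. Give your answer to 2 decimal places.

14.55

Orbits per sidereal day = 86166 / 5922.0 = 14.550.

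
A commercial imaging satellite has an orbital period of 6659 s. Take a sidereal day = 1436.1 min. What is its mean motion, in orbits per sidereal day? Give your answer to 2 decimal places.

Orbits per sidereal day = 86166 / 6659.0 = 12.940.

12.94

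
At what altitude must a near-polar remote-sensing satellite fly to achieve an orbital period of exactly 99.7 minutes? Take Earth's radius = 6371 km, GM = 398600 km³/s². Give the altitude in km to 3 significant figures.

T = 99.7 min = 5982.0 s.
From T = 2π√(a³/μ): a = (μ T²/4π²)^(1/3) = (398600 × 5982.0² / 4π²)^(1/3) = 7122 km.
Altitude h = a − R = 7122 − 6371 = 751 km.

751 km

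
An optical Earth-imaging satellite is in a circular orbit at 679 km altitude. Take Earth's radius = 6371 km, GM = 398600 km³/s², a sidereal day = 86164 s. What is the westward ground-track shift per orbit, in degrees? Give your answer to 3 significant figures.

24.6°

Semi-major axis a = 6371 + 679 = 7050 km. Period T = 2π√(a³/μ) = 2π√(7050³/398600) = 5891.1 s = 98.18 min.
During one orbit Earth rotates (5891.1 / 86164) × 360° = 24.61°.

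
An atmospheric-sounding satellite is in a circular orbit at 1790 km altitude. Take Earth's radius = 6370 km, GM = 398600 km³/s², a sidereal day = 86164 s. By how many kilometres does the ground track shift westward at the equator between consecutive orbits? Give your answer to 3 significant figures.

Semi-major axis a = 6370 + 1790 = 8160 km. Period T = 2π√(a³/μ) = 2π√(8160³/398600) = 7335.8 s = 122.26 min.
During one orbit Earth rotates (7335.8 / 86164) × 360° = 30.65°.
At the equator that is 30.65° × (2π·6370/360) km/° = 30.65 × 111.2 = 3408 km.

3410 km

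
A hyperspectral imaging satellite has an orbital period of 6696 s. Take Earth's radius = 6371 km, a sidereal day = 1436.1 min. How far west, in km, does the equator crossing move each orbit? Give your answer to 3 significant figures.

During one orbit Earth rotates (6696.0 / 86166) × 360° = 27.98°.
At the equator that is 27.98° × (2π·6371/360) km/° = 27.98 × 111.2 = 3111 km.

3110 km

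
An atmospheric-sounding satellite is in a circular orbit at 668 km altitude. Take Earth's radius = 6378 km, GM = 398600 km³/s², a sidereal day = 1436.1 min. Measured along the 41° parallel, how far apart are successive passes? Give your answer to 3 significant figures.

2070 km

Semi-major axis a = 6378 + 668 = 7046 km. Period T = 2π√(a³/μ) = 2π√(7046³/398600) = 5886.1 s = 98.10 min.
Node shift per orbit = (5886.1/86166) × 360° = 24.59°.
Equatorial spacing = 24.59 × 111.3 km/° = 2737 km.
At 41° latitude, spacing = 2737 × cos(41°) = 2066 km.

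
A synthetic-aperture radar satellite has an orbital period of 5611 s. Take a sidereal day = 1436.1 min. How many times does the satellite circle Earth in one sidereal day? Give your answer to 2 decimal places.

Orbits per sidereal day = 86166 / 5611.0 = 15.357.

15.36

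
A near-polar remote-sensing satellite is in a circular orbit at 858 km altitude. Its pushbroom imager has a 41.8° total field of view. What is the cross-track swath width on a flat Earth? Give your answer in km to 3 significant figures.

Half-angle = 41.8°/2 = 20.9°.
Swath width ≈ 2h·tan(θ/2) = 2 × 858 × tan(20.9°) = 655.3 km.

655 km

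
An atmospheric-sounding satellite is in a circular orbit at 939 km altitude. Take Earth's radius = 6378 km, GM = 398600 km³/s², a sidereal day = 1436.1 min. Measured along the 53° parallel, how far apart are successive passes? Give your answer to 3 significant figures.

Semi-major axis a = 6378 + 939 = 7317 km. Period T = 2π√(a³/μ) = 2π√(7317³/398600) = 6228.9 s = 103.81 min.
Node shift per orbit = (6228.9/86166) × 360° = 26.02°.
Equatorial spacing = 26.02 × 111.3 km/° = 2897 km.
At 53° latitude, spacing = 2897 × cos(53°) = 1743 km.

1740 km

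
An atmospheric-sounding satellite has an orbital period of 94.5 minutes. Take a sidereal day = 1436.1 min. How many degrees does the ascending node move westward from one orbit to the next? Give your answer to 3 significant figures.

T = 94.5 min = 5670.0 s.
During one orbit Earth rotates (5670.0 / 86166) × 360° = 23.69°.

23.7°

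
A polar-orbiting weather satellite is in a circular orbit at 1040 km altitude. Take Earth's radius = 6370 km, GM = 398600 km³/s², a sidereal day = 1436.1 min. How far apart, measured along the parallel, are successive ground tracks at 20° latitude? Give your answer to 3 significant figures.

Semi-major axis a = 6370 + 1040 = 7410 km. Period T = 2π√(a³/μ) = 2π√(7410³/398600) = 6348.0 s = 105.80 min.
Node shift per orbit = (6348.0/86166) × 360° = 26.52°.
Equatorial spacing = 26.52 × 111.2 km/° = 2949 km.
At 20° latitude, spacing = 2949 × cos(20°) = 2771 km.

2770 km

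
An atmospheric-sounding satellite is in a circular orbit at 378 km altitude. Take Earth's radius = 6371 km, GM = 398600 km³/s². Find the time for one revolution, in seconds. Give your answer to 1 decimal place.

Semi-major axis a = 6371 + 378 = 6749 km. Period T = 2π√(a³/μ) = 2π√(6749³/398600) = 5517.9 s = 91.96 min.

5517.9 seconds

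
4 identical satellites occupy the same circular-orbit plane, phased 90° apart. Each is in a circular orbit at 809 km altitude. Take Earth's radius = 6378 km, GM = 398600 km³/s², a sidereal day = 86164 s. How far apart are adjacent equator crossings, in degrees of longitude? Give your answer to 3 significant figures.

6.33°

Semi-major axis a = 6378 + 809 = 7187 km. Period T = 2π√(a³/μ) = 2π√(7187³/398600) = 6063.6 s = 101.06 min.
Single-satellite node shift = (6063.6/86164) × 360° = 25.33°.
With 4 satellites evenly phased, successive equator crossings are 25.33/4 = 6.334° apart.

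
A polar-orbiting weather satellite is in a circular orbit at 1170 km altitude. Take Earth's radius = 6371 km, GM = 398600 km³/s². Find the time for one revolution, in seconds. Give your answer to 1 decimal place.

6517.1 seconds

Semi-major axis a = 6371 + 1170 = 7541 km. Period T = 2π√(a³/μ) = 2π√(7541³/398600) = 6517.1 s = 108.62 min.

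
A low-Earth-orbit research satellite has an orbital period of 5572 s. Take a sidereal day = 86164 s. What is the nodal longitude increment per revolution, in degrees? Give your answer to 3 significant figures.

During one orbit Earth rotates (5572.0 / 86164) × 360° = 23.28°.

23.3°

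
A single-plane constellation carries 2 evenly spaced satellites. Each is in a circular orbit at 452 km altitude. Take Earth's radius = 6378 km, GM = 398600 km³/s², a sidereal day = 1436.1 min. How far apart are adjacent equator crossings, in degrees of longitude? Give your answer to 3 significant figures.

11.7°

Semi-major axis a = 6378 + 452 = 6830 km. Period T = 2π√(a³/μ) = 2π√(6830³/398600) = 5617.5 s = 93.62 min.
Single-satellite node shift = (5617.5/86166) × 360° = 23.47°.
With 2 satellites evenly phased, successive equator crossings are 23.47/2 = 11.735° apart.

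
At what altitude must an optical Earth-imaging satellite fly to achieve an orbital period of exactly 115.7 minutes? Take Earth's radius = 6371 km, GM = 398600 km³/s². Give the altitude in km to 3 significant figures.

T = 115.7 min = 6942.0 s.
From T = 2π√(a³/μ): a = (μ T²/4π²)^(1/3) = (398600 × 6942.0² / 4π²)^(1/3) = 7865 km.
Altitude h = a − R = 7865 − 6371 = 1494 km.

1490 km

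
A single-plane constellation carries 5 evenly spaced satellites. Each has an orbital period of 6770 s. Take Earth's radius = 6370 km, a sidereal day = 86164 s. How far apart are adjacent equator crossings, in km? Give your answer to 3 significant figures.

629 km

Single-satellite node shift = (6770.0/86164) × 360° = 28.29°.
With 5 satellites evenly phased, successive equator crossings are 28.29/5 = 5.657° apart.
That is 5.657 × 111.2 = 629 km at the equator.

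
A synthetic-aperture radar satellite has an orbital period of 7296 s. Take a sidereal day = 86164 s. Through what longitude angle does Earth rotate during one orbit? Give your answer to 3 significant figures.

During one orbit Earth rotates (7296.0 / 86164) × 360° = 30.48°.

30.5°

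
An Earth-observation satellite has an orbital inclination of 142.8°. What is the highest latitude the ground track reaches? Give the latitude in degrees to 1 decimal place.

Retrograde orbit: the ground track reaches ±(180° − i) = ±(180 − 142.8) = ±37.2°.

37.2°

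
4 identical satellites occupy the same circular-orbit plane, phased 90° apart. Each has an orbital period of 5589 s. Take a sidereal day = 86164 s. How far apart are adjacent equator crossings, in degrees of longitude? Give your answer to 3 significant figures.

5.84°

Single-satellite node shift = (5589.0/86164) × 360° = 23.35°.
With 4 satellites evenly phased, successive equator crossings are 23.35/4 = 5.838° apart.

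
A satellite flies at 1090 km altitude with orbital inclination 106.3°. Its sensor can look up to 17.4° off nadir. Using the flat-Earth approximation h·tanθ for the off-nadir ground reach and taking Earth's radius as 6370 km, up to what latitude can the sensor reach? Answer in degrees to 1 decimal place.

Retrograde orbit: the ground track reaches ±(180° − i) = ±(180 − 106.3) = ±73.7°.
Sensor half-swath on the ground ≈ 1090·tan(17.4°) = 342 km = 3.07° of latitude.
Maximum observable latitude ≈ 73.7 + 3.07 = 76.8°.

76.8°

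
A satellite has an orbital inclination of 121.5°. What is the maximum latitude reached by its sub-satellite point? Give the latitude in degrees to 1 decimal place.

Retrograde orbit: the ground track reaches ±(180° − i) = ±(180 − 121.5) = ±58.5°.

58.5°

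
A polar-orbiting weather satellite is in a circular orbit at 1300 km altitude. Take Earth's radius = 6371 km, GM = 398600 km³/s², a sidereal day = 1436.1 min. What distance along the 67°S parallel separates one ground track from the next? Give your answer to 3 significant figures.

1210 km

Semi-major axis a = 6371 + 1300 = 7671 km. Period T = 2π√(a³/μ) = 2π√(7671³/398600) = 6686.4 s = 111.44 min.
Node shift per orbit = (6686.4/86166) × 360° = 27.94°.
Equatorial spacing = 27.94 × 111.2 km/° = 3106 km.
At 67° latitude, spacing = 3106 × cos(67°) = 1214 km.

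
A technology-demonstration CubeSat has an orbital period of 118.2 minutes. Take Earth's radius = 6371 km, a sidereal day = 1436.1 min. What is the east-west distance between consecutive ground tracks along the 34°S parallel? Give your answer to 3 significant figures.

T = 118.2 min = 7092.0 s.
Node shift per orbit = (7092.0/86166) × 360° = 29.63°.
Equatorial spacing = 29.63 × 111.2 km/° = 3295 km.
At 34° latitude, spacing = 3295 × cos(34°) = 2731 km.

2730 km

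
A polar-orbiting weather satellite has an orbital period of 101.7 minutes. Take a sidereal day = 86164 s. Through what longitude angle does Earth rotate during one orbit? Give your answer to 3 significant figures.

25.5°

T = 101.7 min = 6102.0 s.
During one orbit Earth rotates (6102.0 / 86164) × 360° = 25.49°.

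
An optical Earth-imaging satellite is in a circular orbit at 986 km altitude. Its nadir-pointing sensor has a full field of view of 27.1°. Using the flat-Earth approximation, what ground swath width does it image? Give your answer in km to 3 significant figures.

Half-angle = 27.1°/2 = 13.55°.
Swath width ≈ 2h·tan(θ/2) = 2 × 986 × tan(13.55°) = 475.3 km.

475 km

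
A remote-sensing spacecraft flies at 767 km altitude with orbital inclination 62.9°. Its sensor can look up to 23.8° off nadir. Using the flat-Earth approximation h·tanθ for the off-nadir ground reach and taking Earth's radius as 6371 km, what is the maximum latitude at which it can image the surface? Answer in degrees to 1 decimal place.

65.9°

For a prograde orbit the ground track reaches latitude ±i = ±62.9°.
Sensor half-swath on the ground ≈ 767·tan(23.8°) = 338 km = 3.04° of latitude.
Maximum observable latitude ≈ 62.9 + 3.04 = 65.9°.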